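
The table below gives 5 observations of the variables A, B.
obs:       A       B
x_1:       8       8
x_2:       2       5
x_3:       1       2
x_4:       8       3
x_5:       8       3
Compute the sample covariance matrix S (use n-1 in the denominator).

Step 1 — column means:
  mean(A) = (8 + 2 + 1 + 8 + 8) / 5 = 27/5 = 5.4
  mean(B) = (8 + 5 + 2 + 3 + 3) / 5 = 21/5 = 4.2

Step 2 — sample covariance S[i,j] = (1/(n-1)) · Σ_k (x_{k,i} - mean_i) · (x_{k,j} - mean_j), with n-1 = 4.
  S[A,A] = ((2.6)·(2.6) + (-3.4)·(-3.4) + (-4.4)·(-4.4) + (2.6)·(2.6) + (2.6)·(2.6)) / 4 = 51.2/4 = 12.8
  S[A,B] = ((2.6)·(3.8) + (-3.4)·(0.8) + (-4.4)·(-2.2) + (2.6)·(-1.2) + (2.6)·(-1.2)) / 4 = 10.6/4 = 2.65
  S[B,B] = ((3.8)·(3.8) + (0.8)·(0.8) + (-2.2)·(-2.2) + (-1.2)·(-1.2) + (-1.2)·(-1.2)) / 4 = 22.8/4 = 5.7

S is symmetric (S[j,i] = S[i,j]). Assembling:

S = [[12.8, 2.65],
 [2.65, 5.7]]


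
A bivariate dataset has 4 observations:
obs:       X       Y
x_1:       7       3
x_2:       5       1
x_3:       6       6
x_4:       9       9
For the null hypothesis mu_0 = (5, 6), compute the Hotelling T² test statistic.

Step 1 — sample mean vector:
  mean(X) = (7 + 5 + 6 + 9) / 4 = 27/4 = 6.75
  mean(Y) = (3 + 1 + 6 + 9) / 4 = 19/4 = 4.75
  x̄ = (6.75, 4.75),  deviation x̄ - mu_0 = (6.75, 4.75) - (5, 6) = (1.75, -1.25).

Step 2 — sample covariance matrix, S[i,j] = (1/(n-1)) · Σ_k (x_{k,i} - mean_i) · (x_{k,j} - mean_j), divisor n-1 = 3:
  S[X,X] = ((0.25)·(0.25) + (-1.75)·(-1.75) + (-0.75)·(-0.75) + (2.25)·(2.25)) / 3 = 8.75/3 = 2.9167
  S[X,Y] = ((0.25)·(-1.75) + (-1.75)·(-3.75) + (-0.75)·(1.25) + (2.25)·(4.25)) / 3 = 14.75/3 = 4.9167
  S[Y,Y] = ((-1.75)·(-1.75) + (-3.75)·(-3.75) + (1.25)·(1.25) + (4.25)·(4.25)) / 3 = 36.75/3 = 12.25
  S = [[2.9167, 4.9167],
 [4.9167, 12.25]].

Step 3 — invert S. det(S) = 2.9167·12.25 - (4.9167)² = 11.5556.
  S^{-1} = (1/det) · [[d, -b], [-b, a]] = [[1.0601, -0.4255],
 [-0.4255, 0.2524]].

Step 4 — quadratic form (x̄ - mu_0)^T · S^{-1} · (x̄ - mu_0):
  S^{-1} · (x̄ - mu_0) = (2.387, -1.0601),
  (x̄ - mu_0)^T · [...] = (1.75)·(2.387) + (-1.25)·(-1.0601) = 5.5024.

Step 5 — scale by n: T² = 4 · 5.5024 = 22.0096.

T² ≈ 22.0096


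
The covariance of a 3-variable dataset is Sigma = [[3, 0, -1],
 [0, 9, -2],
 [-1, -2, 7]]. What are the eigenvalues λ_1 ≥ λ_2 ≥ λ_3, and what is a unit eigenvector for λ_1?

Step 1 — characteristic polynomial p(λ) = det(λI - Sigma) = λ³ - tr·λ² + c_1·λ - det, where tr = trace, c_1 = sum of the principal 2×2 minors, det = det(Sigma):
  tr = 3 + 9 + 7 = 19,
  c_1 = (3·9 - (0)²) + (3·7 - (-1)²) + (9·7 - (-2)²) = 27 + 20 + 59 = 106,
  det = 3·(9·7 - (-2)²) - (0)·((0)·7 - (-2)·(-1)) + (-1)·((0)·(-2) - 9·(-1)) = 3·(59) - (0)·(-2) + (-1)·(9) = 168.
  So p(λ) = λ³ - 19λ² + 106λ - 168.
Step 2 — look for an integer root (rational root theorem: any rational root is an integer divisor of 168). Testing λ = 6:
  p(6) = 216 - 684 + 636 - 168 = 0  ✓
  Dividing out (λ - 6): p(λ) = (λ - 6)(λ² - 13λ + 28).
Step 3 — remaining eigenvalues from the quadratic λ² - 13λ + 28 = 0:
  Δ = 13² - 4·28 = 169 - 112 = 57,  λ = (13 ± √57)/2 = (13 ± 7.5498)/2 ≈ 10.2749 or 2.7251.
  Sorted: λ_1 = 10.2749,  λ_2 = 6,  λ_3 = 2.7251  (check: sum = 19 = tr ✓).

Step 4 — unit eigenvector for λ_1 ≈ 10.2749: v spans the null space of (Sigma - λ_1 I), whose rows are
  r_1 = (-7.2749, 0, -1),  r_2 = (0, -1.2749, -2),  r_3 = (-1, -2, -3.2749).
  v is orthogonal to every row, so take v ∝ r_1 × r_2 = ((0)·(-2) - (-1)·(-1.2749), (-1)·(0) - (-7.2749)·(-2), (-7.2749)·(-1.2749) - (0)·(0)) ≈ (-1.2749, -14.5498, 9.2749).
  Rescale (multiply by -1 so the first nonzero entry is positive): u = (1.2749, 14.5498, -9.2749).
  ||u|| = √((1.2749)² + (14.5498)² + (-9.2749)²) = √(299.3472) ≈ 17.3017,  v_1 = u/||u|| ≈ (0.0737, 0.841, -0.5361) (||v_1|| = 1).

λ_1 = 10.2749,  λ_2 = 6,  λ_3 = 2.7251;  v_1 ≈ (0.0737, 0.841, -0.5361)


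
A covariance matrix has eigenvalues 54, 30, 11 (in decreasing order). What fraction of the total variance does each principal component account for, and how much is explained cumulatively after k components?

Step 1 — total variance = trace(Sigma) = Σ λ_i = 54 + 30 + 11 = 95.

Step 2 — fraction explained by component i = λ_i / Σ λ:
  PC1: 54/95 = 0.5684
  PC2: 30/95 = 0.3158
  PC3: 11/95 = 0.1158

Step 3 — cumulative fraction after k components = (λ_1 + ... + λ_k) / Σ λ:
  k = 1: 54/95 = 0.5684
  k = 2: (54 + 30)/95 = 84/95 = 0.8842
  k = 3: (54 + 30 + 11)/95 = 95/95 = 1

Summary (fraction, with percent):

explained: PC1 0.5684 (56.84%), PC2 0.3158 (31.58%), PC3 0.1158 (11.58%);  cumulative: 0.5684, 0.8842, 1


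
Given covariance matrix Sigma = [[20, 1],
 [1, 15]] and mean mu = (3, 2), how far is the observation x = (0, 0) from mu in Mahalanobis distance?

Step 1 — centre the observation: (x - mu) = (-3, -2).

Step 2 — invert Sigma. det(Sigma) = 20·15 - (1)² = 299.
  Sigma^{-1} = (1/det) · [[d, -b], [-b, a]] = [[0.0502, -0.0033],
 [-0.0033, 0.0669]].

Step 3 — form the quadratic (x - mu)^T · Sigma^{-1} · (x - mu):
  Sigma^{-1} · (x - mu) = (-0.1438, -0.1237).
  (x - mu)^T · [Sigma^{-1} · (x - mu)] = (-3)·(-0.1438) + (-2)·(-0.1237) = 0.6789.

Step 4 — take square root: d = √(0.6789) ≈ 0.824.

d(x, mu) = √(0.6789) ≈ 0.824


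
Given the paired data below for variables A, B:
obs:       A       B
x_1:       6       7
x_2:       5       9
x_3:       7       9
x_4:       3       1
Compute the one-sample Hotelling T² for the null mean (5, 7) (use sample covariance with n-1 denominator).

Step 1 — sample mean vector:
  mean(A) = (6 + 5 + 7 + 3) / 4 = 21/4 = 5.25
  mean(B) = (7 + 9 + 9 + 1) / 4 = 26/4 = 6.5
  x̄ = (5.25, 6.5),  deviation x̄ - mu_0 = (5.25, 6.5) - (5, 7) = (0.25, -0.5).

Step 2 — sample covariance matrix, S[i,j] = (1/(n-1)) · Σ_k (x_{k,i} - mean_i) · (x_{k,j} - mean_j), divisor n-1 = 3:
  S[A,A] = ((0.75)·(0.75) + (-0.25)·(-0.25) + (1.75)·(1.75) + (-2.25)·(-2.25)) / 3 = 8.75/3 = 2.9167
  S[A,B] = ((0.75)·(0.5) + (-0.25)·(2.5) + (1.75)·(2.5) + (-2.25)·(-5.5)) / 3 = 16.5/3 = 5.5
  S[B,B] = ((0.5)·(0.5) + (2.5)·(2.5) + (2.5)·(2.5) + (-5.5)·(-5.5)) / 3 = 43/3 = 14.3333
  S = [[2.9167, 5.5],
 [5.5, 14.3333]].

Step 3 — invert S. det(S) = 2.9167·14.3333 - (5.5)² = 11.5556.
  S^{-1} = (1/det) · [[d, -b], [-b, a]] = [[1.2404, -0.476],
 [-0.476, 0.2524]].

Step 4 — quadratic form (x̄ - mu_0)^T · S^{-1} · (x̄ - mu_0):
  S^{-1} · (x̄ - mu_0) = (0.5481, -0.2452),
  (x̄ - mu_0)^T · [...] = (0.25)·(0.5481) + (-0.5)·(-0.2452) = 0.2596.

Step 5 — scale by n: T² = 4 · 0.2596 = 1.0385.

T² ≈ 1.0385


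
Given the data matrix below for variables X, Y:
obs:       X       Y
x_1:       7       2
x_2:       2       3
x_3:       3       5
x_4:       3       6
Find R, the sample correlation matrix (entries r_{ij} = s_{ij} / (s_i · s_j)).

Step 1 — column means:
  mean(X) = (7 + 2 + 3 + 3) / 4 = 15/4 = 3.75
  mean(Y) = (2 + 3 + 5 + 6) / 4 = 16/4 = 4

Step 2 — sample variances and covariances s[i,j] = (1/(n-1)) · Σ_k (x_{k,i} - mean_i) · (x_{k,j} - mean_j), with n-1 = 3:
  s[X,X] = ((3.25)·(3.25) + (-1.75)·(-1.75) + (-0.75)·(-0.75) + (-0.75)·(-0.75)) / 3 = 14.75/3 = 4.9167
  s[X,Y] = ((3.25)·(-2) + (-1.75)·(-1) + (-0.75)·(1) + (-0.75)·(2)) / 3 = -7/3 = -2.3333
  s[Y,Y] = ((-2)·(-2) + (-1)·(-1) + (1)·(1) + (2)·(2)) / 3 = 10/3 = 3.3333
  Sample standard deviations s_i = √(s[i,i]):
  s(X) = √(4.9167) = 2.2174
  s(Y) = √(3.3333) = 1.8257

Step 3 — r_{ij} = s_{ij} / (s_i · s_j):
  r[X,X] = 1 (diagonal).
  r[X,Y] = -2.3333 / (2.2174 · 1.8257) = -2.3333 / 4.0483 = -0.5764
  r[Y,Y] = 1 (diagonal).

R is symmetric with unit diagonal. Assembling:

R = [[1, -0.5764],
 [-0.5764, 1]]


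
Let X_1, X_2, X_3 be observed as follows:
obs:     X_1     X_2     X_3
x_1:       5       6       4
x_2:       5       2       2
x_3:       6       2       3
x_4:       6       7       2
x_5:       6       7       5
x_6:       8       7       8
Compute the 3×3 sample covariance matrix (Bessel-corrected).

Step 1 — column means:
  mean(X_1) = (5 + 5 + 6 + 6 + 6 + 8) / 6 = 36/6 = 6
  mean(X_2) = (6 + 2 + 2 + 7 + 7 + 7) / 6 = 31/6 = 5.1667
  mean(X_3) = (4 + 2 + 3 + 2 + 5 + 8) / 6 = 24/6 = 4

Step 2 — sample covariance S[i,j] = (1/(n-1)) · Σ_k (x_{k,i} - mean_i) · (x_{k,j} - mean_j), with n-1 = 5.
  S[X_1,X_1] = ((-1)·(-1) + (-1)·(-1) + (0)·(0) + (0)·(0) + (0)·(0) + (2)·(2)) / 5 = 6/5 = 1.2
  S[X_1,X_2] = ((-1)·(0.8333) + (-1)·(-3.1667) + (0)·(-3.1667) + (0)·(1.8333) + (0)·(1.8333) + (2)·(1.8333)) / 5 = 6/5 = 1.2
  S[X_1,X_3] = ((-1)·(0) + (-1)·(-2) + (0)·(-1) + (0)·(-2) + (0)·(1) + (2)·(4)) / 5 = 10/5 = 2
  S[X_2,X_2] = ((0.8333)·(0.8333) + (-3.1667)·(-3.1667) + (-3.1667)·(-3.1667) + (1.8333)·(1.8333) + (1.8333)·(1.8333) + (1.8333)·(1.8333)) / 5 = 30.8333/5 = 6.1667
  S[X_2,X_3] = ((0.8333)·(0) + (-3.1667)·(-2) + (-3.1667)·(-1) + (1.8333)·(-2) + (1.8333)·(1) + (1.8333)·(4)) / 5 = 15/5 = 3
  S[X_3,X_3] = ((0)·(0) + (-2)·(-2) + (-1)·(-1) + (-2)·(-2) + (1)·(1) + (4)·(4)) / 5 = 26/5 = 5.2

S is symmetric (S[j,i] = S[i,j]). Assembling:

S = [[1.2, 1.2, 2],
 [1.2, 6.1667, 3],
 [2, 3, 5.2]]


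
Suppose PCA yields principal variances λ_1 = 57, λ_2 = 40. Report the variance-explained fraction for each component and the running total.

Step 1 — total variance = trace(Sigma) = Σ λ_i = 57 + 40 = 97.

Step 2 — fraction explained by component i = λ_i / Σ λ:
  PC1: 57/97 = 0.5876
  PC2: 40/97 = 0.4124

Step 3 — cumulative fraction after k components = (λ_1 + ... + λ_k) / Σ λ:
  k = 1: 57/97 = 0.5876
  k = 2: (57 + 40)/97 = 97/97 = 1

Summary (fraction, with percent):

explained: PC1 0.5876 (58.76%), PC2 0.4124 (41.24%);  cumulative: 0.5876, 1


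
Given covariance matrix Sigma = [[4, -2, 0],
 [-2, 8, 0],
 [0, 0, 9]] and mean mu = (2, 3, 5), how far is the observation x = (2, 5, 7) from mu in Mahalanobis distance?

Step 1 — centre the observation: (x - mu) = (0, 2, 2).

Step 2 — invert Sigma (cofactor / det for 3×3, or solve directly):
  Sigma^{-1} = [[0.2857, 0.0714, 0],
 [0.0714, 0.1429, 0],
 [0, 0, 0.1111]].

Step 3 — form the quadratic (x - mu)^T · Sigma^{-1} · (x - mu):
  Sigma^{-1} · (x - mu) = (0.1429, 0.2857, 0.2222).
  (x - mu)^T · [Sigma^{-1} · (x - mu)] = (0)·(0.1429) + (2)·(0.2857) + (2)·(0.2222) = 1.0159.

Step 4 — take square root: d = √(1.0159) ≈ 1.0079.

d(x, mu) = √(1.0159) ≈ 1.0079


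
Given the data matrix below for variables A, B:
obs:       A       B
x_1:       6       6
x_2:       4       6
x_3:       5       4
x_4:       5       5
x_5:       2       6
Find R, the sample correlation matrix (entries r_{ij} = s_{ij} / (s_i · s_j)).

Step 1 — column means:
  mean(A) = (6 + 4 + 5 + 5 + 2) / 5 = 22/5 = 4.4
  mean(B) = (6 + 6 + 4 + 5 + 6) / 5 = 27/5 = 5.4

Step 2 — sample variances and covariances s[i,j] = (1/(n-1)) · Σ_k (x_{k,i} - mean_i) · (x_{k,j} - mean_j), with n-1 = 4:
  s[A,A] = ((1.6)·(1.6) + (-0.4)·(-0.4) + (0.6)·(0.6) + (0.6)·(0.6) + (-2.4)·(-2.4)) / 4 = 9.2/4 = 2.3
  s[A,B] = ((1.6)·(0.6) + (-0.4)·(0.6) + (0.6)·(-1.4) + (0.6)·(-0.4) + (-2.4)·(0.6)) / 4 = -1.8/4 = -0.45
  s[B,B] = ((0.6)·(0.6) + (0.6)·(0.6) + (-1.4)·(-1.4) + (-0.4)·(-0.4) + (0.6)·(0.6)) / 4 = 3.2/4 = 0.8
  Sample standard deviations s_i = √(s[i,i]):
  s(A) = √(2.3) = 1.5166
  s(B) = √(0.8) = 0.8944

Step 3 — r_{ij} = s_{ij} / (s_i · s_j):
  r[A,A] = 1 (diagonal).
  r[A,B] = -0.45 / (1.5166 · 0.8944) = -0.45 / 1.3565 = -0.3317
  r[B,B] = 1 (diagonal).

R is symmetric with unit diagonal. Assembling:

R = [[1, -0.3317],
 [-0.3317, 1]]


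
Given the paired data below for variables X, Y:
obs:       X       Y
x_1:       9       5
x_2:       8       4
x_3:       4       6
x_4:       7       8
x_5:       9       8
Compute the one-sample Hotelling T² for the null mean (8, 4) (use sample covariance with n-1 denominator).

Step 1 — sample mean vector:
  mean(X) = (9 + 8 + 4 + 7 + 9) / 5 = 37/5 = 7.4
  mean(Y) = (5 + 4 + 6 + 8 + 8) / 5 = 31/5 = 6.2
  x̄ = (7.4, 6.2),  deviation x̄ - mu_0 = (7.4, 6.2) - (8, 4) = (-0.6, 2.2).

Step 2 — sample covariance matrix, S[i,j] = (1/(n-1)) · Σ_k (x_{k,i} - mean_i) · (x_{k,j} - mean_j), divisor n-1 = 4:
  S[X,X] = ((1.6)·(1.6) + (0.6)·(0.6) + (-3.4)·(-3.4) + (-0.4)·(-0.4) + (1.6)·(1.6)) / 4 = 17.2/4 = 4.3
  S[X,Y] = ((1.6)·(-1.2) + (0.6)·(-2.2) + (-3.4)·(-0.2) + (-0.4)·(1.8) + (1.6)·(1.8)) / 4 = -0.4/4 = -0.1
  S[Y,Y] = ((-1.2)·(-1.2) + (-2.2)·(-2.2) + (-0.2)·(-0.2) + (1.8)·(1.8) + (1.8)·(1.8)) / 4 = 12.8/4 = 3.2
  S = [[4.3, -0.1],
 [-0.1, 3.2]].

Step 3 — invert S. det(S) = 4.3·3.2 - (-0.1)² = 13.75.
  S^{-1} = (1/det) · [[d, -b], [-b, a]] = [[0.2327, 0.0073],
 [0.0073, 0.3127]].

Step 4 — quadratic form (x̄ - mu_0)^T · S^{-1} · (x̄ - mu_0):
  S^{-1} · (x̄ - mu_0) = (-0.1236, 0.6836),
  (x̄ - mu_0)^T · [...] = (-0.6)·(-0.1236) + (2.2)·(0.6836) = 1.5782.

Step 5 — scale by n: T² = 5 · 1.5782 = 7.8909.

T² ≈ 7.8909


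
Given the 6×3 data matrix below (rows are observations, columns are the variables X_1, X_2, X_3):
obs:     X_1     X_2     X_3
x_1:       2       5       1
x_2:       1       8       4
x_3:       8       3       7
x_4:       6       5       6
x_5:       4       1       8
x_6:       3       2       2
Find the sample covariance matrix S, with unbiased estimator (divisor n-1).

Step 1 — column means:
  mean(X_1) = (2 + 1 + 8 + 6 + 4 + 3) / 6 = 24/6 = 4
  mean(X_2) = (5 + 8 + 3 + 5 + 1 + 2) / 6 = 24/6 = 4
  mean(X_3) = (1 + 4 + 7 + 6 + 8 + 2) / 6 = 28/6 = 4.6667

Step 2 — sample covariance S[i,j] = (1/(n-1)) · Σ_k (x_{k,i} - mean_i) · (x_{k,j} - mean_j), with n-1 = 5.
  S[X_1,X_1] = ((-2)·(-2) + (-3)·(-3) + (4)·(4) + (2)·(2) + (0)·(0) + (-1)·(-1)) / 5 = 34/5 = 6.8
  S[X_1,X_2] = ((-2)·(1) + (-3)·(4) + (4)·(-1) + (2)·(1) + (0)·(-3) + (-1)·(-2)) / 5 = -14/5 = -2.8
  S[X_1,X_3] = ((-2)·(-3.6667) + (-3)·(-0.6667) + (4)·(2.3333) + (2)·(1.3333) + (0)·(3.3333) + (-1)·(-2.6667)) / 5 = 24/5 = 4.8
  S[X_2,X_2] = ((1)·(1) + (4)·(4) + (-1)·(-1) + (1)·(1) + (-3)·(-3) + (-2)·(-2)) / 5 = 32/5 = 6.4
  S[X_2,X_3] = ((1)·(-3.6667) + (4)·(-0.6667) + (-1)·(2.3333) + (1)·(1.3333) + (-3)·(3.3333) + (-2)·(-2.6667)) / 5 = -12/5 = -2.4
  S[X_3,X_3] = ((-3.6667)·(-3.6667) + (-0.6667)·(-0.6667) + (2.3333)·(2.3333) + (1.3333)·(1.3333) + (3.3333)·(3.3333) + (-2.6667)·(-2.6667)) / 5 = 39.3333/5 = 7.8667

S is symmetric (S[j,i] = S[i,j]). Assembling:

S = [[6.8, -2.8, 4.8],
 [-2.8, 6.4, -2.4],
 [4.8, -2.4, 7.8667]]


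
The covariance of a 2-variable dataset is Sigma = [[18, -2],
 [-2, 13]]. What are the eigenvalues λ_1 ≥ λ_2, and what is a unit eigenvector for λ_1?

Step 1 — characteristic polynomial of 2×2 Sigma:
  det(Sigma - λI) = λ² - trace · λ + det = 0.
  trace = 18 + 13 = 31, det = 18·13 - (-2)² = 230.
Step 2 — discriminant:
  Δ = trace² - 4·det = 961 - 920 = 41.
Step 3 — eigenvalues:
  λ = (trace ± √Δ)/2 = (31 ± 6.4031)/2,
  λ_1 = 18.7016,  λ_2 = 12.2984.

Step 4 — unit eigenvector for λ_1: solve (Sigma - λ_1 I)v = 0. First row:
  (18 - 18.7016)·v_x + (-2)·v_y = 0, i.e. (-0.7016)·v_x + (-2)·v_y = 0,
  so v ∝ (b, λ_1 - a) = (-2, 0.7016); multiply by -1 so the first entry is positive: u = (2, -0.7016).
  ||u|| = √((2)² + (-0.7016)²) = √(4.4922) ≈ 2.1195,
  v_1 = u/||u|| ≈ (0.9436, -0.331) (||v_1|| = 1).

λ_1 = 18.7016,  λ_2 = 12.2984;  v_1 ≈ (0.9436, -0.331)


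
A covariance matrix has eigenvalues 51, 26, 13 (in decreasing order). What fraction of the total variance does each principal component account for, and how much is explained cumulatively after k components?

Step 1 — total variance = trace(Sigma) = Σ λ_i = 51 + 26 + 13 = 90.

Step 2 — fraction explained by component i = λ_i / Σ λ:
  PC1: 51/90 = 0.5667
  PC2: 26/90 = 0.2889
  PC3: 13/90 = 0.1444

Step 3 — cumulative fraction after k components = (λ_1 + ... + λ_k) / Σ λ:
  k = 1: 51/90 = 0.5667
  k = 2: (51 + 26)/90 = 77/90 = 0.8556
  k = 3: (51 + 26 + 13)/90 = 90/90 = 1

Summary (fraction, with percent):

explained: PC1 0.5667 (56.67%), PC2 0.2889 (28.89%), PC3 0.1444 (14.44%);  cumulative: 0.5667, 0.8556, 1


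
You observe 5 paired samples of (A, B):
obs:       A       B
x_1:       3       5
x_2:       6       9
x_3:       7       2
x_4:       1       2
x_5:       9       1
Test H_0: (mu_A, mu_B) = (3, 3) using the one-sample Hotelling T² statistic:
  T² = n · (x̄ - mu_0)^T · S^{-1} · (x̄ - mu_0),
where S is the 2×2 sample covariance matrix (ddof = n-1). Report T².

Step 1 — sample mean vector:
  mean(A) = (3 + 6 + 7 + 1 + 9) / 5 = 26/5 = 5.2
  mean(B) = (5 + 9 + 2 + 2 + 1) / 5 = 19/5 = 3.8
  x̄ = (5.2, 3.8),  deviation x̄ - mu_0 = (5.2, 3.8) - (3, 3) = (2.2, 0.8).

Step 2 — sample covariance matrix, S[i,j] = (1/(n-1)) · Σ_k (x_{k,i} - mean_i) · (x_{k,j} - mean_j), divisor n-1 = 4:
  S[A,A] = ((-2.2)·(-2.2) + (0.8)·(0.8) + (1.8)·(1.8) + (-4.2)·(-4.2) + (3.8)·(3.8)) / 4 = 40.8/4 = 10.2
  S[A,B] = ((-2.2)·(1.2) + (0.8)·(5.2) + (1.8)·(-1.8) + (-4.2)·(-1.8) + (3.8)·(-2.8)) / 4 = -4.8/4 = -1.2
  S[B,B] = ((1.2)·(1.2) + (5.2)·(5.2) + (-1.8)·(-1.8) + (-1.8)·(-1.8) + (-2.8)·(-2.8)) / 4 = 42.8/4 = 10.7
  S = [[10.2, -1.2],
 [-1.2, 10.7]].

Step 3 — invert S. det(S) = 10.2·10.7 - (-1.2)² = 107.7.
  S^{-1} = (1/det) · [[d, -b], [-b, a]] = [[0.0994, 0.0111],
 [0.0111, 0.0947]].

Step 4 — quadratic form (x̄ - mu_0)^T · S^{-1} · (x̄ - mu_0):
  S^{-1} · (x̄ - mu_0) = (0.2275, 0.1003),
  (x̄ - mu_0)^T · [...] = (2.2)·(0.2275) + (0.8)·(0.1003) = 0.5807.

Step 5 — scale by n: T² = 5 · 0.5807 = 2.9034.

T² ≈ 2.9034


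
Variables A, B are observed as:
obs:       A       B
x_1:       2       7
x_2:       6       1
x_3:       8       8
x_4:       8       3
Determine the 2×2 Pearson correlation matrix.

Step 1 — column means:
  mean(A) = (2 + 6 + 8 + 8) / 4 = 24/4 = 6
  mean(B) = (7 + 1 + 8 + 3) / 4 = 19/4 = 4.75

Step 2 — sample variances and covariances s[i,j] = (1/(n-1)) · Σ_k (x_{k,i} - mean_i) · (x_{k,j} - mean_j), with n-1 = 3:
  s[A,A] = ((-4)·(-4) + (0)·(0) + (2)·(2) + (2)·(2)) / 3 = 24/3 = 8
  s[A,B] = ((-4)·(2.25) + (0)·(-3.75) + (2)·(3.25) + (2)·(-1.75)) / 3 = -6/3 = -2
  s[B,B] = ((2.25)·(2.25) + (-3.75)·(-3.75) + (3.25)·(3.25) + (-1.75)·(-1.75)) / 3 = 32.75/3 = 10.9167
  Sample standard deviations s_i = √(s[i,i]):
  s(A) = √(8) = 2.8284
  s(B) = √(10.9167) = 3.304

Step 3 — r_{ij} = s_{ij} / (s_i · s_j):
  r[A,A] = 1 (diagonal).
  r[A,B] = -2 / (2.8284 · 3.304) = -2 / 9.3452 = -0.214
  r[B,B] = 1 (diagonal).

R is symmetric with unit diagonal. Assembling:

R = [[1, -0.214],
 [-0.214, 1]]


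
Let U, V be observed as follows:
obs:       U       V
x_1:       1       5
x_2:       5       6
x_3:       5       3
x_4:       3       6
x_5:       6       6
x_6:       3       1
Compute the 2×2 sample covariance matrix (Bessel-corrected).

Step 1 — column means:
  mean(U) = (1 + 5 + 5 + 3 + 6 + 3) / 6 = 23/6 = 3.8333
  mean(V) = (5 + 6 + 3 + 6 + 6 + 1) / 6 = 27/6 = 4.5

Step 2 — sample covariance S[i,j] = (1/(n-1)) · Σ_k (x_{k,i} - mean_i) · (x_{k,j} - mean_j), with n-1 = 5.
  S[U,U] = ((-2.8333)·(-2.8333) + (1.1667)·(1.1667) + (1.1667)·(1.1667) + (-0.8333)·(-0.8333) + (2.1667)·(2.1667) + (-0.8333)·(-0.8333)) / 5 = 16.8333/5 = 3.3667
  S[U,V] = ((-2.8333)·(0.5) + (1.1667)·(1.5) + (1.1667)·(-1.5) + (-0.8333)·(1.5) + (2.1667)·(1.5) + (-0.8333)·(-3.5)) / 5 = 3.5/5 = 0.7
  S[V,V] = ((0.5)·(0.5) + (1.5)·(1.5) + (-1.5)·(-1.5) + (1.5)·(1.5) + (1.5)·(1.5) + (-3.5)·(-3.5)) / 5 = 21.5/5 = 4.3

S is symmetric (S[j,i] = S[i,j]). Assembling:

S = [[3.3667, 0.7],
 [0.7, 4.3]]


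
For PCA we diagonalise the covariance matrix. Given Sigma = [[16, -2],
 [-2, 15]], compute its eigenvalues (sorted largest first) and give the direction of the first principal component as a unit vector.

Step 1 — characteristic polynomial of 2×2 Sigma:
  det(Sigma - λI) = λ² - trace · λ + det = 0.
  trace = 16 + 15 = 31, det = 16·15 - (-2)² = 236.
Step 2 — discriminant:
  Δ = trace² - 4·det = 961 - 944 = 17.
Step 3 — eigenvalues:
  λ = (trace ± √Δ)/2 = (31 ± 4.1231)/2,
  λ_1 = 17.5616,  λ_2 = 13.4384.

Step 4 — unit eigenvector for λ_1: solve (Sigma - λ_1 I)v = 0. First row:
  (16 - 17.5616)·v_x + (-2)·v_y = 0, i.e. (-1.5616)·v_x + (-2)·v_y = 0,
  so v ∝ (b, λ_1 - a) = (-2, 1.5616); multiply by -1 so the first entry is positive: u = (2, -1.5616).
  ||u|| = √((2)² + (-1.5616)²) = √(6.4384) ≈ 2.5374,
  v_1 = u/||u|| ≈ (0.7882, -0.6154) (||v_1|| = 1).

λ_1 = 17.5616,  λ_2 = 13.4384;  v_1 ≈ (0.7882, -0.6154)


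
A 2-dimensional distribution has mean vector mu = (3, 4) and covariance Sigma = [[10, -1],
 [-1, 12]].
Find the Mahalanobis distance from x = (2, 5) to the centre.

Step 1 — centre the observation: (x - mu) = (-1, 1).

Step 2 — invert Sigma. det(Sigma) = 10·12 - (-1)² = 119.
  Sigma^{-1} = (1/det) · [[d, -b], [-b, a]] = [[0.1008, 0.0084],
 [0.0084, 0.084]].

Step 3 — form the quadratic (x - mu)^T · Sigma^{-1} · (x - mu):
  Sigma^{-1} · (x - mu) = (-0.0924, 0.0756).
  (x - mu)^T · [Sigma^{-1} · (x - mu)] = (-1)·(-0.0924) + (1)·(0.0756) = 0.1681.

Step 4 — take square root: d = √(0.1681) ≈ 0.41.

d(x, mu) = √(0.1681) ≈ 0.41


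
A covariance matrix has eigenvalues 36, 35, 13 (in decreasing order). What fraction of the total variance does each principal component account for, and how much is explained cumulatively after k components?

Step 1 — total variance = trace(Sigma) = Σ λ_i = 36 + 35 + 13 = 84.

Step 2 — fraction explained by component i = λ_i / Σ λ:
  PC1: 36/84 = 0.4286
  PC2: 35/84 = 0.4167
  PC3: 13/84 = 0.1548

Step 3 — cumulative fraction after k components = (λ_1 + ... + λ_k) / Σ λ:
  k = 1: 36/84 = 0.4286
  k = 2: (36 + 35)/84 = 71/84 = 0.8452
  k = 3: (36 + 35 + 13)/84 = 84/84 = 1

Summary (fraction, with percent):

explained: PC1 0.4286 (42.86%), PC2 0.4167 (41.67%), PC3 0.1548 (15.48%);  cumulative: 0.4286, 0.8452, 1


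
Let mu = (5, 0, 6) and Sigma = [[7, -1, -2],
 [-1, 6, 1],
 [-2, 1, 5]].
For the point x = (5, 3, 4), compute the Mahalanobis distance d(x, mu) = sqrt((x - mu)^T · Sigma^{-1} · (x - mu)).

Step 1 — centre the observation: (x - mu) = (0, 3, -2).

Step 2 — invert Sigma (cofactor / det for 3×3, or solve directly):
  Sigma^{-1} = [[0.1629, 0.0169, 0.0618],
 [0.0169, 0.1742, -0.0281],
 [0.0618, -0.0281, 0.2303]].

Step 3 — form the quadratic (x - mu)^T · Sigma^{-1} · (x - mu):
  Sigma^{-1} · (x - mu) = (-0.073, 0.5787, -0.5449).
  (x - mu)^T · [Sigma^{-1} · (x - mu)] = (0)·(-0.073) + (3)·(0.5787) + (-2)·(-0.5449) = 2.8258.

Step 4 — take square root: d = √(2.8258) ≈ 1.681.

d(x, mu) = √(2.8258) ≈ 1.681


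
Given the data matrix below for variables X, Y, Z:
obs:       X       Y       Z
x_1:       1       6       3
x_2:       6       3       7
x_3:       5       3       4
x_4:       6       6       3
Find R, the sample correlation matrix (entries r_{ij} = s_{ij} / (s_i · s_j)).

Step 1 — column means:
  mean(X) = (1 + 6 + 5 + 6) / 4 = 18/4 = 4.5
  mean(Y) = (6 + 3 + 3 + 6) / 4 = 18/4 = 4.5
  mean(Z) = (3 + 7 + 4 + 3) / 4 = 17/4 = 4.25

Step 2 — sample variances and covariances s[i,j] = (1/(n-1)) · Σ_k (x_{k,i} - mean_i) · (x_{k,j} - mean_j), with n-1 = 3:
  s[X,X] = ((-3.5)·(-3.5) + (1.5)·(1.5) + (0.5)·(0.5) + (1.5)·(1.5)) / 3 = 17/3 = 5.6667
  s[X,Y] = ((-3.5)·(1.5) + (1.5)·(-1.5) + (0.5)·(-1.5) + (1.5)·(1.5)) / 3 = -6/3 = -2
  s[X,Z] = ((-3.5)·(-1.25) + (1.5)·(2.75) + (0.5)·(-0.25) + (1.5)·(-1.25)) / 3 = 6.5/3 = 2.1667
  s[Y,Y] = ((1.5)·(1.5) + (-1.5)·(-1.5) + (-1.5)·(-1.5) + (1.5)·(1.5)) / 3 = 9/3 = 3
  s[Y,Z] = ((1.5)·(-1.25) + (-1.5)·(2.75) + (-1.5)·(-0.25) + (1.5)·(-1.25)) / 3 = -7.5/3 = -2.5
  s[Z,Z] = ((-1.25)·(-1.25) + (2.75)·(2.75) + (-0.25)·(-0.25) + (-1.25)·(-1.25)) / 3 = 10.75/3 = 3.5833
  Sample standard deviations s_i = √(s[i,i]):
  s(X) = √(5.6667) = 2.3805
  s(Y) = √(3) = 1.7321
  s(Z) = √(3.5833) = 1.893

Step 3 — r_{ij} = s_{ij} / (s_i · s_j):
  r[X,X] = 1 (diagonal).
  r[X,Y] = -2 / (2.3805 · 1.7321) = -2 / 4.1231 = -0.4851
  r[X,Z] = 2.1667 / (2.3805 · 1.893) = 2.1667 / 4.5062 = 0.4808
  r[Y,Y] = 1 (diagonal).
  r[Y,Z] = -2.5 / (1.7321 · 1.893) = -2.5 / 3.2787 = -0.7625
  r[Z,Z] = 1 (diagonal).

R is symmetric with unit diagonal. Assembling:

R = [[1, -0.4851, 0.4808],
 [-0.4851, 1, -0.7625],
 [0.4808, -0.7625, 1]]


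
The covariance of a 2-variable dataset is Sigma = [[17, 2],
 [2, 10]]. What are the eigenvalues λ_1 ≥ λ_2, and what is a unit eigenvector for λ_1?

Step 1 — characteristic polynomial of 2×2 Sigma:
  det(Sigma - λI) = λ² - trace · λ + det = 0.
  trace = 17 + 10 = 27, det = 17·10 - (2)² = 166.
Step 2 — discriminant:
  Δ = trace² - 4·det = 729 - 664 = 65.
Step 3 — eigenvalues:
  λ = (trace ± √Δ)/2 = (27 ± 8.0623)/2,
  λ_1 = 17.5311,  λ_2 = 9.4689.

Step 4 — unit eigenvector for λ_1: solve (Sigma - λ_1 I)v = 0. First row:
  (17 - 17.5311)·v_x + (2)·v_y = 0, i.e. (-0.5311)·v_x + (2)·v_y = 0,
  so v ∝ (b, λ_1 - a) = (2, 0.5311) = u.
  ||u|| = √((2)² + (0.5311)²) = √(4.2821) ≈ 2.0693,
  v_1 = u/||u|| ≈ (0.9665, 0.2567) (||v_1|| = 1).

λ_1 = 17.5311,  λ_2 = 9.4689;  v_1 ≈ (0.9665, 0.2567)


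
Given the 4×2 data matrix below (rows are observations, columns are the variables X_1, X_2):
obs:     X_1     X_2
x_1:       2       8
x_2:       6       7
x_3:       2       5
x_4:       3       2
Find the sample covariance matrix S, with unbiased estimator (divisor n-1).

Step 1 — column means:
  mean(X_1) = (2 + 6 + 2 + 3) / 4 = 13/4 = 3.25
  mean(X_2) = (8 + 7 + 5 + 2) / 4 = 22/4 = 5.5

Step 2 — sample covariance S[i,j] = (1/(n-1)) · Σ_k (x_{k,i} - mean_i) · (x_{k,j} - mean_j), with n-1 = 3.
  S[X_1,X_1] = ((-1.25)·(-1.25) + (2.75)·(2.75) + (-1.25)·(-1.25) + (-0.25)·(-0.25)) / 3 = 10.75/3 = 3.5833
  S[X_1,X_2] = ((-1.25)·(2.5) + (2.75)·(1.5) + (-1.25)·(-0.5) + (-0.25)·(-3.5)) / 3 = 2.5/3 = 0.8333
  S[X_2,X_2] = ((2.5)·(2.5) + (1.5)·(1.5) + (-0.5)·(-0.5) + (-3.5)·(-3.5)) / 3 = 21/3 = 7

S is symmetric (S[j,i] = S[i,j]). Assembling:

S = [[3.5833, 0.8333],
 [0.8333, 7]]


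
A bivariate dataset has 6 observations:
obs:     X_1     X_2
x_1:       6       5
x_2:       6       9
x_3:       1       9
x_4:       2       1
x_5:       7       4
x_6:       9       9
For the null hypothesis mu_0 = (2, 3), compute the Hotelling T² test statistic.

Step 1 — sample mean vector:
  mean(X_1) = (6 + 6 + 1 + 2 + 7 + 9) / 6 = 31/6 = 5.1667
  mean(X_2) = (5 + 9 + 9 + 1 + 4 + 9) / 6 = 37/6 = 6.1667
  x̄ = (5.1667, 6.1667),  deviation x̄ - mu_0 = (5.1667, 6.1667) - (2, 3) = (3.1667, 3.1667).

Step 2 — sample covariance matrix, S[i,j] = (1/(n-1)) · Σ_k (x_{k,i} - mean_i) · (x_{k,j} - mean_j), divisor n-1 = 5:
  S[X_1,X_1] = ((0.8333)·(0.8333) + (0.8333)·(0.8333) + (-4.1667)·(-4.1667) + (-3.1667)·(-3.1667) + (1.8333)·(1.8333) + (3.8333)·(3.8333)) / 5 = 46.8333/5 = 9.3667
  S[X_1,X_2] = ((0.8333)·(-1.1667) + (0.8333)·(2.8333) + (-4.1667)·(2.8333) + (-3.1667)·(-5.1667) + (1.8333)·(-2.1667) + (3.8333)·(2.8333)) / 5 = 12.8333/5 = 2.5667
  S[X_2,X_2] = ((-1.1667)·(-1.1667) + (2.8333)·(2.8333) + (2.8333)·(2.8333) + (-5.1667)·(-5.1667) + (-2.1667)·(-2.1667) + (2.8333)·(2.8333)) / 5 = 56.8333/5 = 11.3667
  S = [[9.3667, 2.5667],
 [2.5667, 11.3667]].

Step 3 — invert S. det(S) = 9.3667·11.3667 - (2.5667)² = 99.88.
  S^{-1} = (1/det) · [[d, -b], [-b, a]] = [[0.1138, -0.0257],
 [-0.0257, 0.0938]].

Step 4 — quadratic form (x̄ - mu_0)^T · S^{-1} · (x̄ - mu_0):
  S^{-1} · (x̄ - mu_0) = (0.279, 0.2156),
  (x̄ - mu_0)^T · [...] = (3.1667)·(0.279) + (3.1667)·(0.2156) = 1.5662.

Step 5 — scale by n: T² = 6 · 1.5662 = 9.3973.

T² ≈ 9.3973


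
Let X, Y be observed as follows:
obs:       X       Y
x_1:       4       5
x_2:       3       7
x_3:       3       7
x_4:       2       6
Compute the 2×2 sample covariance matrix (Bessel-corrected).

Step 1 — column means:
  mean(X) = (4 + 3 + 3 + 2) / 4 = 12/4 = 3
  mean(Y) = (5 + 7 + 7 + 6) / 4 = 25/4 = 6.25

Step 2 — sample covariance S[i,j] = (1/(n-1)) · Σ_k (x_{k,i} - mean_i) · (x_{k,j} - mean_j), with n-1 = 3.
  S[X,X] = ((1)·(1) + (0)·(0) + (0)·(0) + (-1)·(-1)) / 3 = 2/3 = 0.6667
  S[X,Y] = ((1)·(-1.25) + (0)·(0.75) + (0)·(0.75) + (-1)·(-0.25)) / 3 = -1/3 = -0.3333
  S[Y,Y] = ((-1.25)·(-1.25) + (0.75)·(0.75) + (0.75)·(0.75) + (-0.25)·(-0.25)) / 3 = 2.75/3 = 0.9167

S is symmetric (S[j,i] = S[i,j]). Assembling:

S = [[0.6667, -0.3333],
 [-0.3333, 0.9167]]


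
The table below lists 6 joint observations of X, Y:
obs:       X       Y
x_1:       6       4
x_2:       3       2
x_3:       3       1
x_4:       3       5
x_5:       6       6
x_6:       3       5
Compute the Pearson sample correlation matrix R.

Step 1 — column means:
  mean(X) = (6 + 3 + 3 + 3 + 6 + 3) / 6 = 24/6 = 4
  mean(Y) = (4 + 2 + 1 + 5 + 6 + 5) / 6 = 23/6 = 3.8333

Step 2 — sample variances and covariances s[i,j] = (1/(n-1)) · Σ_k (x_{k,i} - mean_i) · (x_{k,j} - mean_j), with n-1 = 5:
  s[X,X] = ((2)·(2) + (-1)·(-1) + (-1)·(-1) + (-1)·(-1) + (2)·(2) + (-1)·(-1)) / 5 = 12/5 = 2.4
  s[X,Y] = ((2)·(0.1667) + (-1)·(-1.8333) + (-1)·(-2.8333) + (-1)·(1.1667) + (2)·(2.1667) + (-1)·(1.1667)) / 5 = 7/5 = 1.4
  s[Y,Y] = ((0.1667)·(0.1667) + (-1.8333)·(-1.8333) + (-2.8333)·(-2.8333) + (1.1667)·(1.1667) + (2.1667)·(2.1667) + (1.1667)·(1.1667)) / 5 = 18.8333/5 = 3.7667
  Sample standard deviations s_i = √(s[i,i]):
  s(X) = √(2.4) = 1.5492
  s(Y) = √(3.7667) = 1.9408

Step 3 — r_{ij} = s_{ij} / (s_i · s_j):
  r[X,X] = 1 (diagonal).
  r[X,Y] = 1.4 / (1.5492 · 1.9408) = 1.4 / 3.0067 = 0.4656
  r[Y,Y] = 1 (diagonal).

R is symmetric with unit diagonal. Assembling:

R = [[1, 0.4656],
 [0.4656, 1]]


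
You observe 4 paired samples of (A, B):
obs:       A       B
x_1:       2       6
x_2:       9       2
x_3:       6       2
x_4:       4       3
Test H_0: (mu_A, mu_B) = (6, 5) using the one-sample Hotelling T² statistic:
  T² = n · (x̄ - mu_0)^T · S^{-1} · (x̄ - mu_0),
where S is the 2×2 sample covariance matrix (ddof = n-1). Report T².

Step 1 — sample mean vector:
  mean(A) = (2 + 9 + 6 + 4) / 4 = 21/4 = 5.25
  mean(B) = (6 + 2 + 2 + 3) / 4 = 13/4 = 3.25
  x̄ = (5.25, 3.25),  deviation x̄ - mu_0 = (5.25, 3.25) - (6, 5) = (-0.75, -1.75).

Step 2 — sample covariance matrix, S[i,j] = (1/(n-1)) · Σ_k (x_{k,i} - mean_i) · (x_{k,j} - mean_j), divisor n-1 = 3:
  S[A,A] = ((-3.25)·(-3.25) + (3.75)·(3.75) + (0.75)·(0.75) + (-1.25)·(-1.25)) / 3 = 26.75/3 = 8.9167
  S[A,B] = ((-3.25)·(2.75) + (3.75)·(-1.25) + (0.75)·(-1.25) + (-1.25)·(-0.25)) / 3 = -14.25/3 = -4.75
  S[B,B] = ((2.75)·(2.75) + (-1.25)·(-1.25) + (-1.25)·(-1.25) + (-0.25)·(-0.25)) / 3 = 10.75/3 = 3.5833
  S = [[8.9167, -4.75],
 [-4.75, 3.5833]].

Step 3 — invert S. det(S) = 8.9167·3.5833 - (-4.75)² = 9.3889.
  S^{-1} = (1/det) · [[d, -b], [-b, a]] = [[0.3817, 0.5059],
 [0.5059, 0.9497]].

Step 4 — quadratic form (x̄ - mu_0)^T · S^{-1} · (x̄ - mu_0):
  S^{-1} · (x̄ - mu_0) = (-1.1716, -2.0414),
  (x̄ - mu_0)^T · [...] = (-0.75)·(-1.1716) + (-1.75)·(-2.0414) = 4.4512.

Step 5 — scale by n: T² = 4 · 4.4512 = 17.8047.

T² ≈ 17.8047


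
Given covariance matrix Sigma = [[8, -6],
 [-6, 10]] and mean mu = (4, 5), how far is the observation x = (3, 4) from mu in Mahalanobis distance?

Step 1 — centre the observation: (x - mu) = (-1, -1).

Step 2 — invert Sigma. det(Sigma) = 8·10 - (-6)² = 44.
  Sigma^{-1} = (1/det) · [[d, -b], [-b, a]] = [[0.2273, 0.1364],
 [0.1364, 0.1818]].

Step 3 — form the quadratic (x - mu)^T · Sigma^{-1} · (x - mu):
  Sigma^{-1} · (x - mu) = (-0.3636, -0.3182).
  (x - mu)^T · [Sigma^{-1} · (x - mu)] = (-1)·(-0.3636) + (-1)·(-0.3182) = 0.6818.

Step 4 — take square root: d = √(0.6818) ≈ 0.8257.

d(x, mu) = √(0.6818) ≈ 0.8257


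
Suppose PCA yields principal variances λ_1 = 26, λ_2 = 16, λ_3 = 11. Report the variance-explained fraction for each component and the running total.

Step 1 — total variance = trace(Sigma) = Σ λ_i = 26 + 16 + 11 = 53.

Step 2 — fraction explained by component i = λ_i / Σ λ:
  PC1: 26/53 = 0.4906
  PC2: 16/53 = 0.3019
  PC3: 11/53 = 0.2075

Step 3 — cumulative fraction after k components = (λ_1 + ... + λ_k) / Σ λ:
  k = 1: 26/53 = 0.4906
  k = 2: (26 + 16)/53 = 42/53 = 0.7925
  k = 3: (26 + 16 + 11)/53 = 53/53 = 1

Summary (fraction, with percent):

explained: PC1 0.4906 (49.06%), PC2 0.3019 (30.19%), PC3 0.2075 (20.75%);  cumulative: 0.4906, 0.7925, 1


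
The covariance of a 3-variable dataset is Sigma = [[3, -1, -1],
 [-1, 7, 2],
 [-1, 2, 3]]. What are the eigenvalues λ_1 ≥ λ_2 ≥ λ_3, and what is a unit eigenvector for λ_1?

Step 1 — characteristic polynomial p(λ) = det(λI - Sigma) = λ³ - tr·λ² + c_1·λ - det, where tr = trace, c_1 = sum of the principal 2×2 minors, det = det(Sigma):
  tr = 3 + 7 + 3 = 13,
  c_1 = (3·7 - (-1)²) + (3·3 - (-1)²) + (7·3 - (2)²) = 20 + 8 + 17 = 45,
  det = 3·(7·3 - (2)²) - (-1)·((-1)·3 - (2)·(-1)) + (-1)·((-1)·(2) - 7·(-1)) = 3·(17) - (-1)·(-1) + (-1)·(5) = 45.
  So p(λ) = λ³ - 13λ² + 45λ - 45.
Step 2 — look for an integer root (rational root theorem: any rational root is an integer divisor of 45). Testing λ = 3:
  p(3) = 27 - 117 + 135 - 45 = 0  ✓
  Dividing out (λ - 3): p(λ) = (λ - 3)(λ² - 10λ + 15).
Step 3 — remaining eigenvalues from the quadratic λ² - 10λ + 15 = 0:
  Δ = 10² - 4·15 = 100 - 60 = 40,  λ = (10 ± √40)/2 = (10 ± 6.3246)/2 ≈ 8.1623 or 1.8377.
  Sorted: λ_1 = 8.1623,  λ_2 = 3,  λ_3 = 1.8377  (check: sum = 13 = tr ✓).

Step 4 — unit eigenvector for λ_1 ≈ 8.1623: v spans the null space of (Sigma - λ_1 I), whose rows are
  r_1 = (-5.1623, -1, -1),  r_2 = (-1, -1.1623, 2),  r_3 = (-1, 2, -5.1623).
  v is orthogonal to every row, so take v ∝ r_1 × r_2 = ((-1)·(2) - (-1)·(-1.1623), (-1)·(-1) - (-5.1623)·(2), (-5.1623)·(-1.1623) - (-1)·(-1)) ≈ (-3.1623, 11.3246, 5).
  Rescale (multiply by -1 so the first nonzero entry is positive): u = (3.1623, -11.3246, -5).
  ||u|| = √((3.1623)² + (-11.3246)² + (-5)²) = √(163.2456) ≈ 12.7768,  v_1 = u/||u|| ≈ (0.2475, -0.8863, -0.3913) (||v_1|| = 1).

λ_1 = 8.1623,  λ_2 = 3,  λ_3 = 1.8377;  v_1 ≈ (0.2475, -0.8863, -0.3913)


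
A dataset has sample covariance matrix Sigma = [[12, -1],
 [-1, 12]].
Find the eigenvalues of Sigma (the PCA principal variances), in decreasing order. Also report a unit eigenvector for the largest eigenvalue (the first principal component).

Step 1 — characteristic polynomial of 2×2 Sigma:
  det(Sigma - λI) = λ² - trace · λ + det = 0.
  trace = 12 + 12 = 24, det = 12·12 - (-1)² = 143.
Step 2 — discriminant:
  Δ = trace² - 4·det = 576 - 572 = 4.
Step 3 — eigenvalues:
  λ = (trace ± √Δ)/2 = (24 ± 2)/2,
  λ_1 = 13,  λ_2 = 11.

Step 4 — unit eigenvector for λ_1: solve (Sigma - λ_1 I)v = 0. First row:
  (12 - 13)·v_x + (-1)·v_y = 0, i.e. (-1)·v_x + (-1)·v_y = 0,
  so v ∝ (b, λ_1 - a) = (-1, 1); multiply by -1 so the first entry is positive: u = (1, -1).
  ||u|| = √((1)² + (-1)²) = √(2) ≈ 1.4142,
  v_1 = u/||u|| ≈ (0.7071, -0.7071) (||v_1|| = 1).

λ_1 = 13,  λ_2 = 11;  v_1 ≈ (0.7071, -0.7071)


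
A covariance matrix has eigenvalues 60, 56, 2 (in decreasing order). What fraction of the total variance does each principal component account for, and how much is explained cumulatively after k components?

Step 1 — total variance = trace(Sigma) = Σ λ_i = 60 + 56 + 2 = 118.

Step 2 — fraction explained by component i = λ_i / Σ λ:
  PC1: 60/118 = 0.5085
  PC2: 56/118 = 0.4746
  PC3: 2/118 = 0.0169

Step 3 — cumulative fraction after k components = (λ_1 + ... + λ_k) / Σ λ:
  k = 1: 60/118 = 0.5085
  k = 2: (60 + 56)/118 = 116/118 = 0.9831
  k = 3: (60 + 56 + 2)/118 = 118/118 = 1

Summary (fraction, with percent):

explained: PC1 0.5085 (50.85%), PC2 0.4746 (47.46%), PC3 0.0169 (1.69%);  cumulative: 0.5085, 0.9831, 1


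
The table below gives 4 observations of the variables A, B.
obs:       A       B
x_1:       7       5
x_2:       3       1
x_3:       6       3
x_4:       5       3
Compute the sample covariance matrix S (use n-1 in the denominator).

Step 1 — column means:
  mean(A) = (7 + 3 + 6 + 5) / 4 = 21/4 = 5.25
  mean(B) = (5 + 1 + 3 + 3) / 4 = 12/4 = 3

Step 2 — sample covariance S[i,j] = (1/(n-1)) · Σ_k (x_{k,i} - mean_i) · (x_{k,j} - mean_j), with n-1 = 3.
  S[A,A] = ((1.75)·(1.75) + (-2.25)·(-2.25) + (0.75)·(0.75) + (-0.25)·(-0.25)) / 3 = 8.75/3 = 2.9167
  S[A,B] = ((1.75)·(2) + (-2.25)·(-2) + (0.75)·(0) + (-0.25)·(0)) / 3 = 8/3 = 2.6667
  S[B,B] = ((2)·(2) + (-2)·(-2) + (0)·(0) + (0)·(0)) / 3 = 8/3 = 2.6667

S is symmetric (S[j,i] = S[i,j]). Assembling:

S = [[2.9167, 2.6667],
 [2.6667, 2.6667]]


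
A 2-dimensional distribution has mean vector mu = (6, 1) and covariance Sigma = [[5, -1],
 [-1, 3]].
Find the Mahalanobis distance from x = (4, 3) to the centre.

Step 1 — centre the observation: (x - mu) = (-2, 2).

Step 2 — invert Sigma. det(Sigma) = 5·3 - (-1)² = 14.
  Sigma^{-1} = (1/det) · [[d, -b], [-b, a]] = [[0.2143, 0.0714],
 [0.0714, 0.3571]].

Step 3 — form the quadratic (x - mu)^T · Sigma^{-1} · (x - mu):
  Sigma^{-1} · (x - mu) = (-0.2857, 0.5714).
  (x - mu)^T · [Sigma^{-1} · (x - mu)] = (-2)·(-0.2857) + (2)·(0.5714) = 1.7143.

Step 4 — take square root: d = √(1.7143) ≈ 1.3093.

d(x, mu) = √(1.7143) ≈ 1.3093


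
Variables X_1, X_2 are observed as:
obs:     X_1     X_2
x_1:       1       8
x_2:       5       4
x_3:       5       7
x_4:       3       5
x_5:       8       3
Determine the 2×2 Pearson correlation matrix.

Step 1 — column means:
  mean(X_1) = (1 + 5 + 5 + 3 + 8) / 5 = 22/5 = 4.4
  mean(X_2) = (8 + 4 + 7 + 5 + 3) / 5 = 27/5 = 5.4

Step 2 — sample variances and covariances s[i,j] = (1/(n-1)) · Σ_k (x_{k,i} - mean_i) · (x_{k,j} - mean_j), with n-1 = 4:
  s[X_1,X_1] = ((-3.4)·(-3.4) + (0.6)·(0.6) + (0.6)·(0.6) + (-1.4)·(-1.4) + (3.6)·(3.6)) / 4 = 27.2/4 = 6.8
  s[X_1,X_2] = ((-3.4)·(2.6) + (0.6)·(-1.4) + (0.6)·(1.6) + (-1.4)·(-0.4) + (3.6)·(-2.4)) / 4 = -16.8/4 = -4.2
  s[X_2,X_2] = ((2.6)·(2.6) + (-1.4)·(-1.4) + (1.6)·(1.6) + (-0.4)·(-0.4) + (-2.4)·(-2.4)) / 4 = 17.2/4 = 4.3
  Sample standard deviations s_i = √(s[i,i]):
  s(X_1) = √(6.8) = 2.6077
  s(X_2) = √(4.3) = 2.0736

Step 3 — r_{ij} = s_{ij} / (s_i · s_j):
  r[X_1,X_1] = 1 (diagonal).
  r[X_1,X_2] = -4.2 / (2.6077 · 2.0736) = -4.2 / 5.4074 = -0.7767
  r[X_2,X_2] = 1 (diagonal).

R is symmetric with unit diagonal. Assembling:

R = [[1, -0.7767],
 [-0.7767, 1]]


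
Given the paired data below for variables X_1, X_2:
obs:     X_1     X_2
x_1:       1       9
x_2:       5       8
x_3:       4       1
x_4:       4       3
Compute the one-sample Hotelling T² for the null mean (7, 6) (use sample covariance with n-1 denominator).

Step 1 — sample mean vector:
  mean(X_1) = (1 + 5 + 4 + 4) / 4 = 14/4 = 3.5
  mean(X_2) = (9 + 8 + 1 + 3) / 4 = 21/4 = 5.25
  x̄ = (3.5, 5.25),  deviation x̄ - mu_0 = (3.5, 5.25) - (7, 6) = (-3.5, -0.75).

Step 2 — sample covariance matrix, S[i,j] = (1/(n-1)) · Σ_k (x_{k,i} - mean_i) · (x_{k,j} - mean_j), divisor n-1 = 3:
  S[X_1,X_1] = ((-2.5)·(-2.5) + (1.5)·(1.5) + (0.5)·(0.5) + (0.5)·(0.5)) / 3 = 9/3 = 3
  S[X_1,X_2] = ((-2.5)·(3.75) + (1.5)·(2.75) + (0.5)·(-4.25) + (0.5)·(-2.25)) / 3 = -8.5/3 = -2.8333
  S[X_2,X_2] = ((3.75)·(3.75) + (2.75)·(2.75) + (-4.25)·(-4.25) + (-2.25)·(-2.25)) / 3 = 44.75/3 = 14.9167
  S = [[3, -2.8333],
 [-2.8333, 14.9167]].

Step 3 — invert S. det(S) = 3·14.9167 - (-2.8333)² = 36.7222.
  S^{-1} = (1/det) · [[d, -b], [-b, a]] = [[0.4062, 0.0772],
 [0.0772, 0.0817]].

Step 4 — quadratic form (x̄ - mu_0)^T · S^{-1} · (x̄ - mu_0):
  S^{-1} · (x̄ - mu_0) = (-1.4796, -0.3313),
  (x̄ - mu_0)^T · [...] = (-3.5)·(-1.4796) + (-0.75)·(-0.3313) = 5.427.

Step 5 — scale by n: T² = 4 · 5.427 = 21.708.

T² ≈ 21.708
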